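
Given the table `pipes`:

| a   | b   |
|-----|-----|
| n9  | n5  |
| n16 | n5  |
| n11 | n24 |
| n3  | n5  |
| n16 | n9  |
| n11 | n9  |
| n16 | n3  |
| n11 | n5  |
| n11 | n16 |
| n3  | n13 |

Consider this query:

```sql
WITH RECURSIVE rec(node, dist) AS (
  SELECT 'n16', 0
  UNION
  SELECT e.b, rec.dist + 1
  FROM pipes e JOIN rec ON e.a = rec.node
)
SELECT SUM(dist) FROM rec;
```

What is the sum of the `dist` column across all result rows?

7

Base: (n16, dist=0).
Iteration 1: edges from {n16} -> (n3, dist=1), (n5, dist=1), (n9, dist=1).
Iteration 2: edges from {n3,n5,n9} -> (n13, dist=2), (n5, dist=2). [UNION drops 1 duplicate row(s)]
Iteration 3: no outgoing edges from {n13,n5}; recursion stops.
SUM(dist) = 0 + 1 + 1 + 1 + 2 + 2 = 7.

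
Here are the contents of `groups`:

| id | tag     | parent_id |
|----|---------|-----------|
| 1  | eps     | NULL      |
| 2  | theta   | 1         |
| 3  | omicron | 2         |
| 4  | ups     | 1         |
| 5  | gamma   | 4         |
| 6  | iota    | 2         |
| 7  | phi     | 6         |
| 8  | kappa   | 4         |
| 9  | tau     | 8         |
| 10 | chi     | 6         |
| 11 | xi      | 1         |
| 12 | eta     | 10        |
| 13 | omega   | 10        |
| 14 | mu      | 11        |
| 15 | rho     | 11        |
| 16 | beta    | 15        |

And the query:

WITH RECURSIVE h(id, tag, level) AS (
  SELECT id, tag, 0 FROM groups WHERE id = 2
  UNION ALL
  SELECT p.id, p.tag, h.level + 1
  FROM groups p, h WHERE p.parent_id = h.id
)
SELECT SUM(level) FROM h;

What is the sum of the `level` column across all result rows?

Base: id=2 (theta) at level 0.
Iteration 1: rows with parent_id in {2} -> omicron (id 3, level 1), iota (id 6, level 1).
Iteration 2: rows with parent_id in {3,6} -> phi (id 7, level 2), chi (id 10, level 2).
Iteration 3: rows with parent_id in {7,10} -> eta (id 12, level 3), omega (id 13, level 3).
Iteration 4: no rows with parent_id in {12,13}; recursion stops.
SUM(level) = 0 + 1 + 1 + 2 + 2 + 3 + 3 = 12.

12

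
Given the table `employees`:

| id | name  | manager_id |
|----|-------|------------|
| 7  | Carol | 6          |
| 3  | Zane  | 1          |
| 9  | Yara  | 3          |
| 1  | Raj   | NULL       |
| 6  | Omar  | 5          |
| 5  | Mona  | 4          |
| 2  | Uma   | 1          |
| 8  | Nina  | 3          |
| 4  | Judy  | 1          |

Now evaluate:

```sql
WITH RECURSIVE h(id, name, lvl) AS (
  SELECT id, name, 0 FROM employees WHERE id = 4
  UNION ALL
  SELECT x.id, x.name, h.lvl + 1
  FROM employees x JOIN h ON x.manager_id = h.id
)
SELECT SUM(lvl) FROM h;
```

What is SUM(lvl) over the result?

6

Base: id=4 (Judy) at lvl 0.
Iteration 1: rows with manager_id in {4} -> Mona (id 5, lvl 1).
Iteration 2: rows with manager_id in {5} -> Omar (id 6, lvl 2).
Iteration 3: rows with manager_id in {6} -> Carol (id 7, lvl 3).
Iteration 4: no rows with manager_id in {7}; recursion stops.
SUM(lvl) = 0 + 1 + 2 + 3 = 6.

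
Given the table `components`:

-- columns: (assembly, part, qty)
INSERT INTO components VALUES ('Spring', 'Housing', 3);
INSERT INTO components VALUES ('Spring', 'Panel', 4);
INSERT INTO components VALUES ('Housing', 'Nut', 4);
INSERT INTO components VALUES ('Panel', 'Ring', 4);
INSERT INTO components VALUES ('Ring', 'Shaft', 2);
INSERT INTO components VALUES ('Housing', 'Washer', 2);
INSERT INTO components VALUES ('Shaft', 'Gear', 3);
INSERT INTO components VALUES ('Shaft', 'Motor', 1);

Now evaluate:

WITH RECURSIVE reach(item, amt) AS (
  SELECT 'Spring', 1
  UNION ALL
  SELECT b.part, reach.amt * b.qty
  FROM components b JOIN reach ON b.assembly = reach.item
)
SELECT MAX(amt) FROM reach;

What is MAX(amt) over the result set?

96

Base: (Spring, amt=1).
Iteration 1: components of {Spring} -> Housing = 1*3 = 3, Panel = 1*4 = 4.
Iteration 2: components of {Housing,Panel} -> Nut = 3*4 = 12, Ring = 4*4 = 16, Washer = 3*2 = 6.
Iteration 3: components of {Nut,Ring,Washer} -> Shaft = 16*2 = 32.
Iteration 4: components of {Shaft} -> Gear = 32*3 = 96, Motor = 32*1 = 32.
Iteration 5: no further components; recursion stops.
amt values: 1, 3, 4, 12, 6, 16, 32, 96, 32; the maximum is 96.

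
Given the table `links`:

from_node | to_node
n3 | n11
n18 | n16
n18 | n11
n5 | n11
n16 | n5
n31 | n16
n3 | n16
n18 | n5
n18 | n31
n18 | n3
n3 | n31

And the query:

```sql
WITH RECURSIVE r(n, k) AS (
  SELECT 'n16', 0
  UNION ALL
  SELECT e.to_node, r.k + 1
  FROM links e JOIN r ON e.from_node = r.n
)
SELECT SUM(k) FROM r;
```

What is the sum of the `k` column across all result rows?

Base: (n16, k=0).
Iteration 1: edges from {n16} -> (n5, k=1).
Iteration 2: edges from {n5} -> (n11, k=2).
Iteration 3: no outgoing edges from {n11}; recursion stops.
SUM(k) = 0 + 1 + 2 = 3.

3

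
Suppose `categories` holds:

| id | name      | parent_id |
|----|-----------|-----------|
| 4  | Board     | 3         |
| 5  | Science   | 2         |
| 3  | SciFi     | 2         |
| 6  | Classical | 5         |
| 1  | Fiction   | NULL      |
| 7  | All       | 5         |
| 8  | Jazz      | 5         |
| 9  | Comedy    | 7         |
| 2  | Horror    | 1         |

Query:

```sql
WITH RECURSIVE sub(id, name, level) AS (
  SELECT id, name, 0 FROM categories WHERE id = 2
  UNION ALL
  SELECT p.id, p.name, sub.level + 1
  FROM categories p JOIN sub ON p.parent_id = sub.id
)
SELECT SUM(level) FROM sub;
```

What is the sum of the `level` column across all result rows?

Base: id=2 (Horror) at level 0.
Iteration 1: rows with parent_id in {2} -> SciFi (id 3, level 1), Science (id 5, level 1).
Iteration 2: rows with parent_id in {3,5} -> Board (id 4, level 2), Classical (id 6, level 2), All (id 7, level 2), Jazz (id 8, level 2).
Iteration 3: rows with parent_id in {4,6,7,8} -> Comedy (id 9, level 3).
Iteration 4: no rows with parent_id in {9}; recursion stops.
SUM(level) = 0 + 1 + 1 + 2 + 2 + 2 + 2 + 3 = 13.

13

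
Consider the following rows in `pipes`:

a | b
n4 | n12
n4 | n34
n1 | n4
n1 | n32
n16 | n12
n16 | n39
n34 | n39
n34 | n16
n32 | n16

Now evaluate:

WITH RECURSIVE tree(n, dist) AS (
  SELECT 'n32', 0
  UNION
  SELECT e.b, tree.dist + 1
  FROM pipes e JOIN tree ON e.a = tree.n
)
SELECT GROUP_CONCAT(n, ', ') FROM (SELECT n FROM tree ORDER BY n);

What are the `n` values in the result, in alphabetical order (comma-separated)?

n12, n16, n32, n39

Base: (n32, dist=0).
Iteration 1: edges from {n32} -> (n16, dist=1).
Iteration 2: edges from {n16} -> (n12, dist=2), (n39, dist=2).
Iteration 3: no outgoing edges from {n12,n39}; recursion stops.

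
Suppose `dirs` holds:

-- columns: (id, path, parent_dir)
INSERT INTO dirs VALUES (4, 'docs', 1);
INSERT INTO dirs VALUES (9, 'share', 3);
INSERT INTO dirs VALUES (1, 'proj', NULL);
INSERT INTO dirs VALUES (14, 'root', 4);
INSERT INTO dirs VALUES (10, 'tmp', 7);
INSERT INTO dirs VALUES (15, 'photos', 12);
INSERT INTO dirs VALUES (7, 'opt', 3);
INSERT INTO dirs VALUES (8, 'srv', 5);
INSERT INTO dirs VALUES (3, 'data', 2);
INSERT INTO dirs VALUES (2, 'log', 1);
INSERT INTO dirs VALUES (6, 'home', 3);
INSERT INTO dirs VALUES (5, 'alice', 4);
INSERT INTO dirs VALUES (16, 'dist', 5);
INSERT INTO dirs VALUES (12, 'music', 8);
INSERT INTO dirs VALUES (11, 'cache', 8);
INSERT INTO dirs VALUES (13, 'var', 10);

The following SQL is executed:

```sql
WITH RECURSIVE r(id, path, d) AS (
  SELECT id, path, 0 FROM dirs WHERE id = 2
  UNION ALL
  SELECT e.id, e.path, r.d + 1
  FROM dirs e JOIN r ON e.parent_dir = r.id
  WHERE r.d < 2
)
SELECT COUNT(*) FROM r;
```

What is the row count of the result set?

Base: id=2 (log) at d 0.
Iteration 1: rows with parent_dir in {2} -> data (id 3, d 1).
Iteration 2: rows with parent_dir in {3} -> home (id 6, d 2), opt (id 7, d 2), share (id 9, d 2).
Iteration 3: d < 2 fails for all current rows; recursion stops.
Total rows emitted: 5.

5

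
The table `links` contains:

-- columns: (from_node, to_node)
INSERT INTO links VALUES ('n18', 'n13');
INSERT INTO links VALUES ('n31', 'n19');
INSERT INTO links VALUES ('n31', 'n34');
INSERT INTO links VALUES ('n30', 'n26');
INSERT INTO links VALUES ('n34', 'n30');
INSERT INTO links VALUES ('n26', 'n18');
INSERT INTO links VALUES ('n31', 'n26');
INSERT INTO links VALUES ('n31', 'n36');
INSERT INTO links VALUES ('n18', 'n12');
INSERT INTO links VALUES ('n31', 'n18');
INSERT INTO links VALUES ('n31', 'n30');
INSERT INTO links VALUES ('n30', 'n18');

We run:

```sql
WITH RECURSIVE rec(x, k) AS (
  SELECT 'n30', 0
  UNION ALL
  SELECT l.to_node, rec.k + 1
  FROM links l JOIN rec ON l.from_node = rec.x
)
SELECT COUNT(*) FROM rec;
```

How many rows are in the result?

8

Base: (n30, k=0).
Iteration 1: edges from {n30} -> (n18, k=1), (n26, k=1).
Iteration 2: edges from {n18,n26} -> (n12, k=2), (n13, k=2), (n18, k=2).
Iteration 3: edges from {n12,n13,n18} -> (n12, k=3), (n13, k=3).
Iteration 4: no outgoing edges from {n12,n13}; recursion stops.
Total rows emitted: 8.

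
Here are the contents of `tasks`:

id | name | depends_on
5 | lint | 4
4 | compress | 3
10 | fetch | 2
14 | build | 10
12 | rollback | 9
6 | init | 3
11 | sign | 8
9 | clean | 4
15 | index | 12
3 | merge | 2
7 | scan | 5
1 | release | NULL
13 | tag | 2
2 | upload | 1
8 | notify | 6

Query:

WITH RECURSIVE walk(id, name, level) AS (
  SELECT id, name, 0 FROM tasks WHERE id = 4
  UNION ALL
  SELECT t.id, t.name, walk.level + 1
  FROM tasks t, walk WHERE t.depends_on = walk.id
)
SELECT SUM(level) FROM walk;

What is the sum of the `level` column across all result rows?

9

Base: id=4 (compress) at level 0.
Iteration 1: rows with depends_on in {4} -> lint (id 5, level 1), clean (id 9, level 1).
Iteration 2: rows with depends_on in {5,9} -> scan (id 7, level 2), rollback (id 12, level 2).
Iteration 3: rows with depends_on in {7,12} -> index (id 15, level 3).
Iteration 4: no rows with depends_on in {15}; recursion stops.
SUM(level) = 0 + 1 + 1 + 2 + 2 + 3 = 9.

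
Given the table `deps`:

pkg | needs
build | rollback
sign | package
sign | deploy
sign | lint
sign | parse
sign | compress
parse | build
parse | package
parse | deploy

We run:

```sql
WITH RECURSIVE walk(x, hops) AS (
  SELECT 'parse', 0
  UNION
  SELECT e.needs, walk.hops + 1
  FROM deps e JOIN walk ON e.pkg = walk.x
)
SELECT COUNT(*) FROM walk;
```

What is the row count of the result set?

5

Base: (parse, hops=0).
Iteration 1: edges from {parse} -> (build, hops=1), (deploy, hops=1), (package, hops=1).
Iteration 2: edges from {build,deploy,package} -> (rollback, hops=2).
Iteration 3: no outgoing edges from {rollback}; recursion stops.
Total rows emitted: 5.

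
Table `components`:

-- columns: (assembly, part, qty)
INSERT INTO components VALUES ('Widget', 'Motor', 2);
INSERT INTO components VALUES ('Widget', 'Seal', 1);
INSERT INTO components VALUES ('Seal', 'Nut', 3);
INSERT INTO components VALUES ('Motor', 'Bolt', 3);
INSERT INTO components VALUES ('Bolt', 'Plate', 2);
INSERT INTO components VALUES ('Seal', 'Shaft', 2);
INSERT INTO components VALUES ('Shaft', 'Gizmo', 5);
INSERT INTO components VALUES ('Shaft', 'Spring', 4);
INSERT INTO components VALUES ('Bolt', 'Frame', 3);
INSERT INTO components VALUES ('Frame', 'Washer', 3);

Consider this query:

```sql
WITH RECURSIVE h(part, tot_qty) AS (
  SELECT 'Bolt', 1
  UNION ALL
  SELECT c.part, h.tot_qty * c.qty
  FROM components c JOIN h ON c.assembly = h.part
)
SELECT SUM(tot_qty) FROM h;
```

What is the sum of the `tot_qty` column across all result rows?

Base: (Bolt, tot_qty=1).
Iteration 1: components of {Bolt} -> Frame = 1*3 = 3, Plate = 1*2 = 2.
Iteration 2: components of {Frame,Plate} -> Washer = 3*3 = 9.
Iteration 3: no further components; recursion stops.
SUM(tot_qty) = 1 + 2 + 3 + 9 = 15.

15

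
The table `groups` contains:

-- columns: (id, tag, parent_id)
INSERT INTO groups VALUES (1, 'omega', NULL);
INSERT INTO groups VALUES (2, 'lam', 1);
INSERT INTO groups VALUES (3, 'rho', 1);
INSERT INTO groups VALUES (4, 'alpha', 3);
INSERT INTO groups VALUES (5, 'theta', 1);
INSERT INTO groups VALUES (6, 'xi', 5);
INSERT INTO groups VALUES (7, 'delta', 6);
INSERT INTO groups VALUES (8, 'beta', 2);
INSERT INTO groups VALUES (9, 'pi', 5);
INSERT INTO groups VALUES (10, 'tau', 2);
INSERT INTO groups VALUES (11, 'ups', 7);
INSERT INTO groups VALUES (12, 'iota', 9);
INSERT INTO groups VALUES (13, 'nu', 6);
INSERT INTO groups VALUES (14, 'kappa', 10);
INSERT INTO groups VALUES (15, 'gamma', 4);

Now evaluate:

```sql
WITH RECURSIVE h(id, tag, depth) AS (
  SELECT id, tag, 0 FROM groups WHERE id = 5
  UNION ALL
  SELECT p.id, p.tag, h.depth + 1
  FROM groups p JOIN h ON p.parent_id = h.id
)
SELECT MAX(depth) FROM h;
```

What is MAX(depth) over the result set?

3

Base: id=5 (theta) at depth 0.
Iteration 1: rows with parent_id in {5} -> xi (id 6, depth 1), pi (id 9, depth 1).
Iteration 2: rows with parent_id in {6,9} -> delta (id 7, depth 2), iota (id 12, depth 2), nu (id 13, depth 2).
Iteration 3: rows with parent_id in {7,12,13} -> ups (id 11, depth 3).
Iteration 4: no rows with parent_id in {11}; recursion stops.
depth values: 0, 1, 1, 2, 2, 2, 3; the maximum is 3.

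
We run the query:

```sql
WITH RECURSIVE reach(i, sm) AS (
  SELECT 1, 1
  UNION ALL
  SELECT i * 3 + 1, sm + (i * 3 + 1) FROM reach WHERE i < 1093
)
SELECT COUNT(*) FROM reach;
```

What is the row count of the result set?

7

Base: i=1, sm=1.
Iteration 1: 1 < 1093 holds -> i = 1 * 3 + 1 = 4, sm = 1 + 4 = 5.
Iteration 2: 4 < 1093 holds -> i = 4 * 3 + 1 = 13, sm = 5 + 13 = 18.
Iteration 3: 13 < 1093 holds -> i = 13 * 3 + 1 = 40, sm = 18 + 40 = 58.
Iteration 4: 40 < 1093 holds -> i = 40 * 3 + 1 = 121, sm = 58 + 121 = 179.
Iteration 5: 121 < 1093 holds -> i = 121 * 3 + 1 = 364, sm = 179 + 364 = 543.
Iteration 6: 364 < 1093 holds -> i = 364 * 3 + 1 = 1093, sm = 543 + 1093 = 1636.
Iteration 7: 1093 < 1093 fails; recursion stops.
Total rows emitted: 7.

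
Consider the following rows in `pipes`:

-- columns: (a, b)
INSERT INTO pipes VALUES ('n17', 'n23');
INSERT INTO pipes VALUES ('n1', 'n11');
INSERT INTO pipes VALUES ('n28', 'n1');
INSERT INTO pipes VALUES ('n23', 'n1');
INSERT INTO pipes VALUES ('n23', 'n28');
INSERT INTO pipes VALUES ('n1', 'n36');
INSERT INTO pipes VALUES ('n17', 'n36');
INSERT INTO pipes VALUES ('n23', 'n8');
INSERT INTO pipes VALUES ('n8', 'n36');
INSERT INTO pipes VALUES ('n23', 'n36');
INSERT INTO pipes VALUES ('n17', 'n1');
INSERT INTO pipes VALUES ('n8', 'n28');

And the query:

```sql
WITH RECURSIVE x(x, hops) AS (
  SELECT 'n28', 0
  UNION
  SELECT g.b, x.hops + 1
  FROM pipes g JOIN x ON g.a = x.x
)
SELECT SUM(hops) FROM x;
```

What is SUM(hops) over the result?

5

Base: (n28, hops=0).
Iteration 1: edges from {n28} -> (n1, hops=1).
Iteration 2: edges from {n1} -> (n11, hops=2), (n36, hops=2).
Iteration 3: no outgoing edges from {n11,n36}; recursion stops.
SUM(hops) = 0 + 1 + 2 + 2 = 5.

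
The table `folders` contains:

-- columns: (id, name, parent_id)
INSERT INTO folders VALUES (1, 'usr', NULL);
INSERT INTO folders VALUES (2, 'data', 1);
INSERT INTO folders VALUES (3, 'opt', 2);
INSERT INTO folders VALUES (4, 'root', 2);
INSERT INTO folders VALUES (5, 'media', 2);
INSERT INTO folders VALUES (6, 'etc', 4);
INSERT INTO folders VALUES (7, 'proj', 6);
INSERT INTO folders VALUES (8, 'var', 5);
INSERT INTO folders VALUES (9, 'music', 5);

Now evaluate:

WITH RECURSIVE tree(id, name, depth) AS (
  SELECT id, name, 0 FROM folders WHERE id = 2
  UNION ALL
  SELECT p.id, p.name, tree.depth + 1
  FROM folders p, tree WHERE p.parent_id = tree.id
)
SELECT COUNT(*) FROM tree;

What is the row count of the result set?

Base: id=2 (data) at depth 0.
Iteration 1: rows with parent_id in {2} -> opt (id 3, depth 1), root (id 4, depth 1), media (id 5, depth 1).
Iteration 2: rows with parent_id in {3,4,5} -> etc (id 6, depth 2), var (id 8, depth 2), music (id 9, depth 2).
Iteration 3: rows with parent_id in {6,8,9} -> proj (id 7, depth 3).
Iteration 4: no rows with parent_id in {7}; recursion stops.
Total rows emitted: 8.

8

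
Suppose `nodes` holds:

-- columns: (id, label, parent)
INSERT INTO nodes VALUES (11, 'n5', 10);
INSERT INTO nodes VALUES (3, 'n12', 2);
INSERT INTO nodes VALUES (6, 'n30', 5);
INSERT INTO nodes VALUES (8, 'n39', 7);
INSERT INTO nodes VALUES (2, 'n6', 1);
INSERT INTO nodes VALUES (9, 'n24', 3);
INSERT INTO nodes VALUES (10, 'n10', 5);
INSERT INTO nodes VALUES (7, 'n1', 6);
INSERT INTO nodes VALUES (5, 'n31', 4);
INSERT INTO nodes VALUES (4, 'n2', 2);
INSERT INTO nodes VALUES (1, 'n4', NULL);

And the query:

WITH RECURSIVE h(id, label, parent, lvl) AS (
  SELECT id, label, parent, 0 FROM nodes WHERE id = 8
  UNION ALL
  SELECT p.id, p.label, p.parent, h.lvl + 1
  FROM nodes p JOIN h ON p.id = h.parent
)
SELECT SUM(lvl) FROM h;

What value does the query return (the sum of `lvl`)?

Base: id=8 (n39), parent=7, lvl 0.
Iteration 1: join on id=7 -> n1 (id 7, parent=6, lvl 1).
Iteration 2: join on id=6 -> n30 (id 6, parent=5, lvl 2).
Iteration 3: join on id=5 -> n31 (id 5, parent=4, lvl 3).
Iteration 4: join on id=4 -> n2 (id 4, parent=2, lvl 4).
Iteration 5: join on id=2 -> n6 (id 2, parent=1, lvl 5).
Iteration 6: join on id=1 -> n4 (id 1, parent=NULL, lvl 6).
Iteration 7: parent is NULL; no match; recursion stops.
SUM(lvl) = 0 + 1 + 2 + 3 + 4 + 5 + 6 = 21.

21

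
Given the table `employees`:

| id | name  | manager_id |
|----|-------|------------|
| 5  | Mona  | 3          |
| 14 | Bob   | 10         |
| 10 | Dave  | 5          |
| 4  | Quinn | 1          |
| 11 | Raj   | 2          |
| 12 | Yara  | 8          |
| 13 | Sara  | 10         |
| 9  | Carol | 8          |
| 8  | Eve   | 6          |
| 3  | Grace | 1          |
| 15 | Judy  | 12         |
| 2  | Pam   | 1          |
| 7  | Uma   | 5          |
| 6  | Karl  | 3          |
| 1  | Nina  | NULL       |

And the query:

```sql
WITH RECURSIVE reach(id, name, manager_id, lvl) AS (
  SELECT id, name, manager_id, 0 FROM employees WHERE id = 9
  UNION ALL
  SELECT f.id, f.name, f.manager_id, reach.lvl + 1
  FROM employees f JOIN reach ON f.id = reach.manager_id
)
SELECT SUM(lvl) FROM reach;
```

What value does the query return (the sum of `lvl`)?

10

Base: id=9 (Carol), manager_id=8, lvl 0.
Iteration 1: join on id=8 -> Eve (id 8, manager_id=6, lvl 1).
Iteration 2: join on id=6 -> Karl (id 6, manager_id=3, lvl 2).
Iteration 3: join on id=3 -> Grace (id 3, manager_id=1, lvl 3).
Iteration 4: join on id=1 -> Nina (id 1, manager_id=NULL, lvl 4).
Iteration 5: manager_id is NULL; no match; recursion stops.
SUM(lvl) = 0 + 1 + 2 + 3 + 4 = 10.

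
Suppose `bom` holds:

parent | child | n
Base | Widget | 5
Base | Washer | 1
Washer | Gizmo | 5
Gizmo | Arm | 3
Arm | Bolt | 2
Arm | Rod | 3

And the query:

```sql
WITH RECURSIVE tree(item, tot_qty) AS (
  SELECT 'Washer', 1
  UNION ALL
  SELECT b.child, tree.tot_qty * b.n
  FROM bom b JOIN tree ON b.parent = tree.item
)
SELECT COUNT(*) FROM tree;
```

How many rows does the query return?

Base: (Washer, tot_qty=1).
Iteration 1: components of {Washer} -> Gizmo = 1*5 = 5.
Iteration 2: components of {Gizmo} -> Arm = 5*3 = 15.
Iteration 3: components of {Arm} -> Bolt = 15*2 = 30, Rod = 15*3 = 45.
Iteration 4: no further components; recursion stops.
Total rows emitted: 5.

5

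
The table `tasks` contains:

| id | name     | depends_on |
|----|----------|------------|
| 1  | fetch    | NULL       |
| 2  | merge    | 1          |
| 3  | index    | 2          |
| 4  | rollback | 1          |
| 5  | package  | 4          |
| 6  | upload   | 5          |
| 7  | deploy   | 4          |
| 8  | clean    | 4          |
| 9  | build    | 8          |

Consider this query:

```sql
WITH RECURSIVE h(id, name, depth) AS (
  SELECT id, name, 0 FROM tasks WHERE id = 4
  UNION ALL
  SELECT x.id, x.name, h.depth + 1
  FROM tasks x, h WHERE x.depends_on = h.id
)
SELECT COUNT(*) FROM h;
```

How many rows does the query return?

Base: id=4 (rollback) at depth 0.
Iteration 1: rows with depends_on in {4} -> package (id 5, depth 1), deploy (id 7, depth 1), clean (id 8, depth 1).
Iteration 2: rows with depends_on in {5,7,8} -> upload (id 6, depth 2), build (id 9, depth 2).
Iteration 3: no rows with depends_on in {6,9}; recursion stops.
Total rows emitted: 6.

6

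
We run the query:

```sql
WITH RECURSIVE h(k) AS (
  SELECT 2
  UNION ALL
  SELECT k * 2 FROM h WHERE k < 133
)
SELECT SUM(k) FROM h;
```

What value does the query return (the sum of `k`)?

510

Base: k=2.
Iteration 1: 2 < 133 holds -> k = 2 * 2 = 4.
Iteration 2: 4 < 133 holds -> k = 4 * 2 = 8.
Iteration 3: 8 < 133 holds -> k = 8 * 2 = 16.
Iteration 4: 16 < 133 holds -> k = 16 * 2 = 32.
Iteration 5: 32 < 133 holds -> k = 32 * 2 = 64.
Iteration 6: 64 < 133 holds -> k = 64 * 2 = 128.
Iteration 7: 128 < 133 holds -> k = 128 * 2 = 256.
Iteration 8: 256 < 133 fails; recursion stops.
SUM(k) = 2 + 4 + 8 + 16 + 32 + 64 + 128 + 256 = 510.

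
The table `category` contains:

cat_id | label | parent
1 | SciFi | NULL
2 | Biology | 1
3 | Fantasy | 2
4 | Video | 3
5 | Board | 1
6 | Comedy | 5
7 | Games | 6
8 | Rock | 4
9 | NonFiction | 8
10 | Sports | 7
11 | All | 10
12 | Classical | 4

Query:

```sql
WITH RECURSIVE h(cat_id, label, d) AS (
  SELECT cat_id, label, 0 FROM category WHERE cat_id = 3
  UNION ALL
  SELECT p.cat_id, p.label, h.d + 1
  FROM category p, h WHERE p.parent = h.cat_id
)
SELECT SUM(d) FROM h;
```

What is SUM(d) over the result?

8

Base: cat_id=3 (Fantasy) at d 0.
Iteration 1: rows with parent in {3} -> Video (id 4, d 1).
Iteration 2: rows with parent in {4} -> Rock (id 8, d 2), Classical (id 12, d 2).
Iteration 3: rows with parent in {8,12} -> NonFiction (id 9, d 3).
Iteration 4: no rows with parent in {9}; recursion stops.
SUM(d) = 0 + 1 + 2 + 2 + 3 = 8.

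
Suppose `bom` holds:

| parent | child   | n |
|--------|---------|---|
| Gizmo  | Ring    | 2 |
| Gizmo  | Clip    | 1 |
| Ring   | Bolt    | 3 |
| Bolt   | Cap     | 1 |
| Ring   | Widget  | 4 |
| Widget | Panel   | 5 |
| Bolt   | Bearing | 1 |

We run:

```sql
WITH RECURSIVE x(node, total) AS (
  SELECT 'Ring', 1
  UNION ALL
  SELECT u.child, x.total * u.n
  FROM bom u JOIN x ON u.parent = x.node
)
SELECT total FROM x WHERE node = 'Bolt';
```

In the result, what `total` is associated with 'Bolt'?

3

Base: (Ring, total=1).
Iteration 1: components of {Ring} -> Bolt = 1*3 = 3, Widget = 1*4 = 4.
Iteration 2: components of {Bolt,Widget} -> Bearing = 3*1 = 3, Cap = 3*1 = 3, Panel = 4*5 = 20.
Iteration 3: no further components; recursion stops.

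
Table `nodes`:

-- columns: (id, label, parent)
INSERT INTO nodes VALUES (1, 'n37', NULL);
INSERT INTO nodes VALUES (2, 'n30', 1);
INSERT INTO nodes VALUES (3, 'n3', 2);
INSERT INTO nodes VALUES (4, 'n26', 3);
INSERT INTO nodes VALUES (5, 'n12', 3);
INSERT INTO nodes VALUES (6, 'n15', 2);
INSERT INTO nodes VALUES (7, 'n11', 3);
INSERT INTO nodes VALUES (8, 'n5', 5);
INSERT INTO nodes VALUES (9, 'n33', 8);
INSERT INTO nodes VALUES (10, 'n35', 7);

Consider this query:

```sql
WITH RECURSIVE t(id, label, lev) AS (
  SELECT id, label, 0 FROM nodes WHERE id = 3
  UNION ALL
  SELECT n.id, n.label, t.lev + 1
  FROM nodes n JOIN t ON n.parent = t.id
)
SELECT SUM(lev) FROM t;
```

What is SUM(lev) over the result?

Base: id=3 (n3) at lev 0.
Iteration 1: rows with parent in {3} -> n26 (id 4, lev 1), n12 (id 5, lev 1), n11 (id 7, lev 1).
Iteration 2: rows with parent in {4,5,7} -> n5 (id 8, lev 2), n35 (id 10, lev 2).
Iteration 3: rows with parent in {8,10} -> n33 (id 9, lev 3).
Iteration 4: no rows with parent in {9}; recursion stops.
SUM(lev) = 0 + 1 + 1 + 1 + 2 + 2 + 3 = 10.

10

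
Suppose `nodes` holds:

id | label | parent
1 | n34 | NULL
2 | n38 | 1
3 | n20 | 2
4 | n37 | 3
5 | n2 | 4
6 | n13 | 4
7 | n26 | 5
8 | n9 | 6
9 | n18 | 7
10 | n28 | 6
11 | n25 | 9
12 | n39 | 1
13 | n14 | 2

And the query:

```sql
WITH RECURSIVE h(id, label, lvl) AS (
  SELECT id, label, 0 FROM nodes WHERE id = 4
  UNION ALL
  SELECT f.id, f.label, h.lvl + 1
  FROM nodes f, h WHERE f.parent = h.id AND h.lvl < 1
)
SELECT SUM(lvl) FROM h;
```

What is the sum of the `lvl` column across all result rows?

Base: id=4 (n37) at lvl 0.
Iteration 1: rows with parent in {4} -> n2 (id 5, lvl 1), n13 (id 6, lvl 1).
Iteration 2: lvl < 1 fails for all current rows; recursion stops.
SUM(lvl) = 0 + 1 + 1 = 2.

2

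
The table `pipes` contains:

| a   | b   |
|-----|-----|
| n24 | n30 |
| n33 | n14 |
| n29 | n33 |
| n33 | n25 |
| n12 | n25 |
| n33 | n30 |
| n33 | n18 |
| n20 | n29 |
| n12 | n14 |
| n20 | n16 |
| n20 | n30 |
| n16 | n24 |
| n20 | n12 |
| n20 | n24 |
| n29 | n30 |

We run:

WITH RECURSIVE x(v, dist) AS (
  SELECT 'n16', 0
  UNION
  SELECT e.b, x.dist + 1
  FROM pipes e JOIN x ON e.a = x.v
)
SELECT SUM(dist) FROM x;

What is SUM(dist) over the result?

3

Base: (n16, dist=0).
Iteration 1: edges from {n16} -> (n24, dist=1).
Iteration 2: edges from {n24} -> (n30, dist=2).
Iteration 3: no outgoing edges from {n30}; recursion stops.
SUM(dist) = 0 + 1 + 2 = 3.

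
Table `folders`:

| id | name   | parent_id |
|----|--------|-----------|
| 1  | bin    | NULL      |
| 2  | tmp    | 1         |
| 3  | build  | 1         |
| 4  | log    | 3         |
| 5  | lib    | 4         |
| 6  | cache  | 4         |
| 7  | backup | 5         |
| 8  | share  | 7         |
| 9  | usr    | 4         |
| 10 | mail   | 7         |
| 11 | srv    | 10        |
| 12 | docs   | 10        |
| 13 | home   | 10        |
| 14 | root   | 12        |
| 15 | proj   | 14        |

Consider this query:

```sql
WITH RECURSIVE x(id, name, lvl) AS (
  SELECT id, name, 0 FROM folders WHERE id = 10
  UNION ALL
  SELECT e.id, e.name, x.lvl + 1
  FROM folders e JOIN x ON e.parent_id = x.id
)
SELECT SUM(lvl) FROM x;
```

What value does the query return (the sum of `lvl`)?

8

Base: id=10 (mail) at lvl 0.
Iteration 1: rows with parent_id in {10} -> srv (id 11, lvl 1), docs (id 12, lvl 1), home (id 13, lvl 1).
Iteration 2: rows with parent_id in {11,12,13} -> root (id 14, lvl 2).
Iteration 3: rows with parent_id in {14} -> proj (id 15, lvl 3).
Iteration 4: no rows with parent_id in {15}; recursion stops.
SUM(lvl) = 0 + 1 + 1 + 1 + 2 + 3 = 8.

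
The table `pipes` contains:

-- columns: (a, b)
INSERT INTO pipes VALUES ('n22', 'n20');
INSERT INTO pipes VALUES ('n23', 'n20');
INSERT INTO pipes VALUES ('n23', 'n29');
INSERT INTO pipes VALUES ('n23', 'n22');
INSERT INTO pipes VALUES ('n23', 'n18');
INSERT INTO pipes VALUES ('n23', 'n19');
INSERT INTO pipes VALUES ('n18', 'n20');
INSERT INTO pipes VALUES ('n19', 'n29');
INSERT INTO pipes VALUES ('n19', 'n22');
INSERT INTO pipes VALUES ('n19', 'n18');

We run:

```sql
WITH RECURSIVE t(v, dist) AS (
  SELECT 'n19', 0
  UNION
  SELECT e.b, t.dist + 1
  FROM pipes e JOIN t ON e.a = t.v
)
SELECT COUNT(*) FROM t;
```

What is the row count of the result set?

5

Base: (n19, dist=0).
Iteration 1: edges from {n19} -> (n18, dist=1), (n22, dist=1), (n29, dist=1).
Iteration 2: edges from {n18,n22,n29} -> (n20, dist=2). [UNION drops 1 duplicate row(s)]
Iteration 3: no outgoing edges from {n20}; recursion stops.
Total rows emitted: 5.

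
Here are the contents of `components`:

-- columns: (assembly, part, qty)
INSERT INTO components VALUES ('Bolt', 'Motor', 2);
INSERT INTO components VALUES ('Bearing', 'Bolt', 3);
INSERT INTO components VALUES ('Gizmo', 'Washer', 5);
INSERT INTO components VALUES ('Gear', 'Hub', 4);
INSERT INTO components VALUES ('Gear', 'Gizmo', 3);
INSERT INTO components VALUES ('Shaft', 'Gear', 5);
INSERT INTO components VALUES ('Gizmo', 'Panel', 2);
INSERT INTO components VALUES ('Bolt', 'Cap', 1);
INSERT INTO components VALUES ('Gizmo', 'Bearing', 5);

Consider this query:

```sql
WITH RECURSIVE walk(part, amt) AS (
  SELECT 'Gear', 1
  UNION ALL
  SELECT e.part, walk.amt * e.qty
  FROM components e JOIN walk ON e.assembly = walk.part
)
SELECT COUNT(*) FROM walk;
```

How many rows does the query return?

Base: (Gear, amt=1).
Iteration 1: components of {Gear} -> Gizmo = 1*3 = 3, Hub = 1*4 = 4.
Iteration 2: components of {Gizmo,Hub} -> Bearing = 3*5 = 15, Panel = 3*2 = 6, Washer = 3*5 = 15.
Iteration 3: components of {Bearing,Panel,Washer} -> Bolt = 15*3 = 45.
Iteration 4: components of {Bolt} -> Cap = 45*1 = 45, Motor = 45*2 = 90.
Iteration 5: no further components; recursion stops.
Total rows emitted: 9.

9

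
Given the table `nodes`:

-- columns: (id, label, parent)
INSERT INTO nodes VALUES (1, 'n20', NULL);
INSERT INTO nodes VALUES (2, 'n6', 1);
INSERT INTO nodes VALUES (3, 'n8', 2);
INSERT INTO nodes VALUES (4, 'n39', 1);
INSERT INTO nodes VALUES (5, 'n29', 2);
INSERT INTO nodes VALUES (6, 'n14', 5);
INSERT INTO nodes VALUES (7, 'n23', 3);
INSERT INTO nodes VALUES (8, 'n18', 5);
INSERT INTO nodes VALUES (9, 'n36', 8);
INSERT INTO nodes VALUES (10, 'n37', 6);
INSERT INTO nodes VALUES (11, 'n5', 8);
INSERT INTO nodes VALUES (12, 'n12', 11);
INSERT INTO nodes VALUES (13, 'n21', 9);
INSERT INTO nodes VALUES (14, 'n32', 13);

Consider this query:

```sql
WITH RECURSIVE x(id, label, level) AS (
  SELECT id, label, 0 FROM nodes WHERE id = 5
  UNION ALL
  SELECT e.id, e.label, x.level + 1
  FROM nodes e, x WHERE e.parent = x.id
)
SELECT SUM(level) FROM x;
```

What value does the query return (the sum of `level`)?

Base: id=5 (n29) at level 0.
Iteration 1: rows with parent in {5} -> n14 (id 6, level 1), n18 (id 8, level 1).
Iteration 2: rows with parent in {6,8} -> n36 (id 9, level 2), n37 (id 10, level 2), n5 (id 11, level 2).
Iteration 3: rows with parent in {9,10,11} -> n12 (id 12, level 3), n21 (id 13, level 3).
Iteration 4: rows with parent in {12,13} -> n32 (id 14, level 4).
Iteration 5: no rows with parent in {14}; recursion stops.
SUM(level) = 0 + 1 + 1 + 2 + 2 + 2 + 3 + 3 + 4 = 18.

18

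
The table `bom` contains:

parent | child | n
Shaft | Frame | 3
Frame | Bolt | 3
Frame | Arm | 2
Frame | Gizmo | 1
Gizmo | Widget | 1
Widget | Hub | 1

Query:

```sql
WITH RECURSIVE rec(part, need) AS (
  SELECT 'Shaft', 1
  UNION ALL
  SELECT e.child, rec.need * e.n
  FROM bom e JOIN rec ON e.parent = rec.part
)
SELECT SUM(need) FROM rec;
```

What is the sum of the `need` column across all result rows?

28

Base: (Shaft, need=1).
Iteration 1: components of {Shaft} -> Frame = 1*3 = 3.
Iteration 2: components of {Frame} -> Arm = 3*2 = 6, Bolt = 3*3 = 9, Gizmo = 3*1 = 3.
Iteration 3: components of {Arm,Bolt,Gizmo} -> Widget = 3*1 = 3.
Iteration 4: components of {Widget} -> Hub = 3*1 = 3.
Iteration 5: no further components; recursion stops.
SUM(need) = 1 + 3 + 9 + 6 + 3 + 3 + 3 = 28.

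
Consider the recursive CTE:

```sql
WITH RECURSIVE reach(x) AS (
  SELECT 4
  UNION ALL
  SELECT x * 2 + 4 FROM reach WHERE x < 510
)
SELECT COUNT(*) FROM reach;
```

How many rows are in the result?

Base: x=4.
Iteration 1: 4 < 510 holds -> x = 4 * 2 + 4 = 12.
Iteration 2: 12 < 510 holds -> x = 12 * 2 + 4 = 28.
Iteration 3: 28 < 510 holds -> x = 28 * 2 + 4 = 60.
Iteration 4: 60 < 510 holds -> x = 60 * 2 + 4 = 124.
Iteration 5: 124 < 510 holds -> x = 124 * 2 + 4 = 252.
Iteration 6: 252 < 510 holds -> x = 252 * 2 + 4 = 508.
Iteration 7: 508 < 510 holds -> x = 508 * 2 + 4 = 1020.
Iteration 8: 1020 < 510 fails; recursion stops.
Total rows emitted: 8.

8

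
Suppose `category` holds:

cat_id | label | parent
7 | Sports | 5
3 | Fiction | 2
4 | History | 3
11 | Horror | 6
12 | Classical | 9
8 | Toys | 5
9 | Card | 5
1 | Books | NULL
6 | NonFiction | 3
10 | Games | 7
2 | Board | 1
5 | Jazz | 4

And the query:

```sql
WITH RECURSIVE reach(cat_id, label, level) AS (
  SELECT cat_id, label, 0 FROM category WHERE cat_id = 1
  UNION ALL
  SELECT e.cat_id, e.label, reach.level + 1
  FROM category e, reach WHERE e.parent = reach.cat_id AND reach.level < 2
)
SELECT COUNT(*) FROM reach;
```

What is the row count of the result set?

Base: cat_id=1 (Books) at level 0.
Iteration 1: rows with parent in {1} -> Board (id 2, level 1).
Iteration 2: rows with parent in {2} -> Fiction (id 3, level 2).
Iteration 3: level < 2 fails for all current rows; recursion stops.
Total rows emitted: 3.

3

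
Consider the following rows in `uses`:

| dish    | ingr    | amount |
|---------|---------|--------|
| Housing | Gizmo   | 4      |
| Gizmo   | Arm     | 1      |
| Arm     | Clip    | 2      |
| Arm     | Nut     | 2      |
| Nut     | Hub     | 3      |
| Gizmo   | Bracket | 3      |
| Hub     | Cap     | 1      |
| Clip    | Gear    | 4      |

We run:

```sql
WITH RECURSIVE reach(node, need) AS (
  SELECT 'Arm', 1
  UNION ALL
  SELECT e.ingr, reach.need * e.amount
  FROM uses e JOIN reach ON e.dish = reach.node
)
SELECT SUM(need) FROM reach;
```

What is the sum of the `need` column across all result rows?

25

Base: (Arm, need=1).
Iteration 1: components of {Arm} -> Clip = 1*2 = 2, Nut = 1*2 = 2.
Iteration 2: components of {Clip,Nut} -> Gear = 2*4 = 8, Hub = 2*3 = 6.
Iteration 3: components of {Gear,Hub} -> Cap = 6*1 = 6.
Iteration 4: no further components; recursion stops.
SUM(need) = 1 + 2 + 2 + 8 + 6 + 6 = 25.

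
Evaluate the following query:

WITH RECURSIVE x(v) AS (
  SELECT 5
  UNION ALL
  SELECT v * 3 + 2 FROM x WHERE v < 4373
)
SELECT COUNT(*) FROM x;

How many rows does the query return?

Base: v=5.
Iteration 1: 5 < 4373 holds -> v = 5 * 3 + 2 = 17.
Iteration 2: 17 < 4373 holds -> v = 17 * 3 + 2 = 53.
Iteration 3: 53 < 4373 holds -> v = 53 * 3 + 2 = 161.
Iteration 4: 161 < 4373 holds -> v = 161 * 3 + 2 = 485.
Iteration 5: 485 < 4373 holds -> v = 485 * 3 + 2 = 1457.
Iteration 6: 1457 < 4373 holds -> v = 1457 * 3 + 2 = 4373.
Iteration 7: 4373 < 4373 fails; recursion stops.
Total rows emitted: 7.

7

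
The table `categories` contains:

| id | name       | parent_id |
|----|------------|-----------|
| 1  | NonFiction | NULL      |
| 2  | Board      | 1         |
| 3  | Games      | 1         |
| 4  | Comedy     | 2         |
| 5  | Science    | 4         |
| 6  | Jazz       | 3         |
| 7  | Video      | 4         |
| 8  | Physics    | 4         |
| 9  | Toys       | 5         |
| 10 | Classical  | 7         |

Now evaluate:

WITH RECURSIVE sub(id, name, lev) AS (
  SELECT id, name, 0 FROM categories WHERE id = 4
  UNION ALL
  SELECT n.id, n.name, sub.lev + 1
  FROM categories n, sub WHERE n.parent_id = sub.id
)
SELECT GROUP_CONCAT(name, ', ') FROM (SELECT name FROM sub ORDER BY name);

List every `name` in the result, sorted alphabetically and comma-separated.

Base: id=4 (Comedy) at lev 0.
Iteration 1: rows with parent_id in {4} -> Science (id 5, lev 1), Video (id 7, lev 1), Physics (id 8, lev 1).
Iteration 2: rows with parent_id in {5,7,8} -> Toys (id 9, lev 2), Classical (id 10, lev 2).
Iteration 3: no rows with parent_id in {9,10}; recursion stops.

Classical, Comedy, Physics, Science, Toys, Video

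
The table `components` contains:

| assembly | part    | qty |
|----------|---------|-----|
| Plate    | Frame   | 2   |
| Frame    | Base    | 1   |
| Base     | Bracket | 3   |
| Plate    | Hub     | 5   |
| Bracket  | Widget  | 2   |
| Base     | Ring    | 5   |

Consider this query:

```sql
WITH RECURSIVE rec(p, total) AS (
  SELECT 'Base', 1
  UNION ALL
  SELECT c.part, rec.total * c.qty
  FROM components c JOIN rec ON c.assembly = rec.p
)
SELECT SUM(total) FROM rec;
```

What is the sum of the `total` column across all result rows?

15

Base: (Base, total=1).
Iteration 1: components of {Base} -> Bracket = 1*3 = 3, Ring = 1*5 = 5.
Iteration 2: components of {Bracket,Ring} -> Widget = 3*2 = 6.
Iteration 3: no further components; recursion stops.
SUM(total) = 1 + 3 + 5 + 6 = 15.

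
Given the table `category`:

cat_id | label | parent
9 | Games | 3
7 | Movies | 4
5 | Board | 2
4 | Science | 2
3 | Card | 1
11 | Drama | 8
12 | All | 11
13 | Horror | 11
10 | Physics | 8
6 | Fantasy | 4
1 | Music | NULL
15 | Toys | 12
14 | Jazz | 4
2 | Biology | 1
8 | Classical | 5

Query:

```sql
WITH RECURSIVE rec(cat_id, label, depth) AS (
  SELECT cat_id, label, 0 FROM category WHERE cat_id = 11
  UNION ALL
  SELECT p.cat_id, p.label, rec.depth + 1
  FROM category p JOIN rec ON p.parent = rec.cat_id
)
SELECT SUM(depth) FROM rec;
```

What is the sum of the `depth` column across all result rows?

4

Base: cat_id=11 (Drama) at depth 0.
Iteration 1: rows with parent in {11} -> All (id 12, depth 1), Horror (id 13, depth 1).
Iteration 2: rows with parent in {12,13} -> Toys (id 15, depth 2).
Iteration 3: no rows with parent in {15}; recursion stops.
SUM(depth) = 0 + 1 + 1 + 2 = 4.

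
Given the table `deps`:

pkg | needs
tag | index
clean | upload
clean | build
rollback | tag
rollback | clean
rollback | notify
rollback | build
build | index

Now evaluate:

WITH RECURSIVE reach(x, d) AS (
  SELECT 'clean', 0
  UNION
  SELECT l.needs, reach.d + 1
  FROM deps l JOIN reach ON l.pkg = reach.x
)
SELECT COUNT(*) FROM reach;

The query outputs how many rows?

Base: (clean, d=0).
Iteration 1: edges from {clean} -> (build, d=1), (upload, d=1).
Iteration 2: edges from {build,upload} -> (index, d=2).
Iteration 3: no outgoing edges from {index}; recursion stops.
Total rows emitted: 4.

4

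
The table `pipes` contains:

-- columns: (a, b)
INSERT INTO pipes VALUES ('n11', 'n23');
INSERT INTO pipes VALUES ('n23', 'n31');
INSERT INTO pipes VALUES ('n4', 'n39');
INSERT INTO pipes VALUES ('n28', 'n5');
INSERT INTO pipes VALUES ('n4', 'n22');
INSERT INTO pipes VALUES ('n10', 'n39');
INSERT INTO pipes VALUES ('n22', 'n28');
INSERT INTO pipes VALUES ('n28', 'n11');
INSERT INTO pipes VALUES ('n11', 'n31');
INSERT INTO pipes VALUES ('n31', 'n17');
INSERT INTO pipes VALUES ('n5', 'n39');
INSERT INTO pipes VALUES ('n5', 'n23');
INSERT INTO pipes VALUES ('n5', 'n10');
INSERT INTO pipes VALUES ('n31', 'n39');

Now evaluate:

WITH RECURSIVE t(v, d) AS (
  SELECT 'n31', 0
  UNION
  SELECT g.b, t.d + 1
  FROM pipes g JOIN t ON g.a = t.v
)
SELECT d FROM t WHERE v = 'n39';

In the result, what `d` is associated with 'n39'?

1

Base: (n31, d=0).
Iteration 1: edges from {n31} -> (n17, d=1), (n39, d=1).
Iteration 2: no outgoing edges from {n17,n39}; recursion stops.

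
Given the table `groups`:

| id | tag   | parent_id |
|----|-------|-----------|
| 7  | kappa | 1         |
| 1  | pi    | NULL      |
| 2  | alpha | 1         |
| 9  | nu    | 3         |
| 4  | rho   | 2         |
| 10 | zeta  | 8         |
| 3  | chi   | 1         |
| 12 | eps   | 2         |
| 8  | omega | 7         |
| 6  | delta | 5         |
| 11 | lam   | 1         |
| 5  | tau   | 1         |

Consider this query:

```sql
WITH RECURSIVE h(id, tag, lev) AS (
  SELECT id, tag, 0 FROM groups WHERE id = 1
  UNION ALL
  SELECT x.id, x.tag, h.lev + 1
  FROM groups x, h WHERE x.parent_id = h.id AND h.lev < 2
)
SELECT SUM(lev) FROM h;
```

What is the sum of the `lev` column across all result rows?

15

Base: id=1 (pi) at lev 0.
Iteration 1: rows with parent_id in {1} -> alpha (id 2, lev 1), chi (id 3, lev 1), tau (id 5, lev 1), kappa (id 7, lev 1), lam (id 11, lev 1).
Iteration 2: rows with parent_id in {2,3,5,7,11} -> rho (id 4, lev 2), delta (id 6, lev 2), omega (id 8, lev 2), nu (id 9, lev 2), eps (id 12, lev 2).
Iteration 3: lev < 2 fails for all current rows; recursion stops.
SUM(lev) = 0 + 1 + 1 + 1 + 1 + 1 + 2 + 2 + 2 + 2 + 2 = 15.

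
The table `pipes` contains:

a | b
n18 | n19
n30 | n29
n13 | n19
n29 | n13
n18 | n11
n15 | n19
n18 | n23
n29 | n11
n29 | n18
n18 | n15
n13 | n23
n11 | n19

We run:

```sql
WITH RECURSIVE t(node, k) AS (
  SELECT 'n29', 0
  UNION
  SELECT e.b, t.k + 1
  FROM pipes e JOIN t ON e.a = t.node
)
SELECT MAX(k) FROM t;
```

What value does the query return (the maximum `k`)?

3

Base: (n29, k=0).
Iteration 1: edges from {n29} -> (n11, k=1), (n13, k=1), (n18, k=1).
Iteration 2: edges from {n11,n13,n18} -> (n11, k=2), (n15, k=2), (n19, k=2), (n23, k=2). [UNION drops 3 duplicate row(s)]
Iteration 3: edges from {n11,n15,n19,n23} -> (n19, k=3). [UNION drops 1 duplicate row(s)]
Iteration 4: no outgoing edges from {n19}; recursion stops.
k values: 0, 1, 1, 1, 2, 2, 2, 2, 3; the maximum is 3.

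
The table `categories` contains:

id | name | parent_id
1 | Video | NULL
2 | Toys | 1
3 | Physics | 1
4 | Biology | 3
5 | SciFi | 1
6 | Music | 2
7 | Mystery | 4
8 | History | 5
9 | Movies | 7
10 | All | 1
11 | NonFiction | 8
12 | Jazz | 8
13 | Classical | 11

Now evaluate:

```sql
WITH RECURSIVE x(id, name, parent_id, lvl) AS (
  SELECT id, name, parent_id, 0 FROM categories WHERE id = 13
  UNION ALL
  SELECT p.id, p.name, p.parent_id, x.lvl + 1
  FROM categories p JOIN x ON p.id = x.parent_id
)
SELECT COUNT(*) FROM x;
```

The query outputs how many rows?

Base: id=13 (Classical), parent_id=11, lvl 0.
Iteration 1: join on id=11 -> NonFiction (id 11, parent_id=8, lvl 1).
Iteration 2: join on id=8 -> History (id 8, parent_id=5, lvl 2).
Iteration 3: join on id=5 -> SciFi (id 5, parent_id=1, lvl 3).
Iteration 4: join on id=1 -> Video (id 1, parent_id=NULL, lvl 4).
Iteration 5: parent_id is NULL; no match; recursion stops.
Total rows emitted: 5.

5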